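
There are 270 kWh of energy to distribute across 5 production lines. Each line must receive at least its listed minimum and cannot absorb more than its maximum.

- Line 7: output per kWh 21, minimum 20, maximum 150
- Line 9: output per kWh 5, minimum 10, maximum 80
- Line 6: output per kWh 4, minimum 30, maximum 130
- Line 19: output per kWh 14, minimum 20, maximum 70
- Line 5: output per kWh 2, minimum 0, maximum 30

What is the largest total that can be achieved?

Meeting every minimum uses 20+10+30+20+0 = 80 kWh, leaving 190.
Highest output per kWh first: Line 7 21 > Line 19 14 > Line 9 5 > Line 6 4 > Line 5 2.
Line 7: +130 to 150 (cap) → 60 left.
Line 19: +50 to 70 (cap) → 10 left.
Line 9 has room for 70 more but only 10 remain, so it gets 20.
Total = 21×150 + 5×20 + 4×30 + 14×70 = 4350.

4350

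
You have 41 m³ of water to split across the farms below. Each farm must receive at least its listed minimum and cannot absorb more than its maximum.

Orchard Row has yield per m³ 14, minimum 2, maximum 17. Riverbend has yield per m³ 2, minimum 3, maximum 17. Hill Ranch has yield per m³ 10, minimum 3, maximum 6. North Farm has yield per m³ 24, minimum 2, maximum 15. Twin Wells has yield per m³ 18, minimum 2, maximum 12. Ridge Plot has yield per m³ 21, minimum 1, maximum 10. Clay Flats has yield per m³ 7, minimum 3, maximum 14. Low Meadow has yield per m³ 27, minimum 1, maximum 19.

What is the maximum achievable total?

Meeting every minimum uses 2+3+3+2+2+1+3+1 = 17 m³, leaving 24.
Highest yield per m³ first: Low Meadow 27 > North Farm 24 > Ridge Plot 21 > Twin Wells 18 > Orchard Row 14 > Hill Ranch 10 > Clay Flats 7 > Riverbend 2.
Low Meadow takes 18 more to reach its cap of 19 → 6 left.
North Farm has room for 13 more but only 6 remain, so it gets 8.
Total = 14×2 + 2×3 + 10×3 + 24×8 + 18×2 + 21×1 + 7×3 + 27×19 = 847.

847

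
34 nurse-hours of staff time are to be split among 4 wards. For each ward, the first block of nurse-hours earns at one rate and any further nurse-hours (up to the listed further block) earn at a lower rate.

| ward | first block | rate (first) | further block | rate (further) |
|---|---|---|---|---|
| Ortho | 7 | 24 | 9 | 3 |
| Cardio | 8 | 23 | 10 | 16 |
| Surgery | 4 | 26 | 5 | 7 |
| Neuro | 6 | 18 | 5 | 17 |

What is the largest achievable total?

713

Rank every tier by rate: Surgery/first 26 > Ortho/first 24 > Cardio/first 23 > Neuro/first 18 > Neuro/second 17 > Cardio/second 16 > Surgery/second 7 > Ortho/second 3.
Surgery first at 26: fill all 4 ; 30 left.
Ortho first at 24: fill all 7 ; 23 left.
Fill Cardio first block (8 at 23) ; 15 left.
Fill Neuro first block (6 at 18) ; 9 left.
Neuro/second (17): +5 ; 4 left.
Cardio/second: +4 of 10 at 16; pool empty.
Total = 26×4 + 24×7 + 23×8 + 18×6 + 17×5 + 16×4 = 713.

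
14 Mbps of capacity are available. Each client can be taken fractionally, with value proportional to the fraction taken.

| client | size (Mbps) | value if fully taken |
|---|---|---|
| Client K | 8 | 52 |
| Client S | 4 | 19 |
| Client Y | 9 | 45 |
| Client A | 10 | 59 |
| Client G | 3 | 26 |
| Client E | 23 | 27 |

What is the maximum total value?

95.7

Rank by value-to-size ratio: Client G 26/3≈8.67, Client K 52/8≈6.5, Client A 59/10≈5.9, Client Y 45/9≈5, Client S 19/4≈4.75, Client E 27/23≈1.17.
Client G: take in full, 3 Mbps for value 26 ; 11 left.
All 8 Mbps of Client K fit (value 52) ; 3 remain.
Fill the last 3 Mbps with part of Client A: 3/10 of it earns 17.7.
Total value = 95.7.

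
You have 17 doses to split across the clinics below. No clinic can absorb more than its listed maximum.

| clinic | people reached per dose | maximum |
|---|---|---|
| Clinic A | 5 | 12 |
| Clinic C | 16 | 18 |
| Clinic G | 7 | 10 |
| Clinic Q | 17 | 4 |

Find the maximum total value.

276

Order the clinics by people reached per dose: Clinic Q 17 > Clinic C 16 > Clinic G 7 > Clinic A 5.
Clinic Q takes 4 to reach its cap of 4 → 13 left.
Clinic C has room for 18 but only 13 remain, so it gets 13.
Total = 16×13 + 17×4 = 276.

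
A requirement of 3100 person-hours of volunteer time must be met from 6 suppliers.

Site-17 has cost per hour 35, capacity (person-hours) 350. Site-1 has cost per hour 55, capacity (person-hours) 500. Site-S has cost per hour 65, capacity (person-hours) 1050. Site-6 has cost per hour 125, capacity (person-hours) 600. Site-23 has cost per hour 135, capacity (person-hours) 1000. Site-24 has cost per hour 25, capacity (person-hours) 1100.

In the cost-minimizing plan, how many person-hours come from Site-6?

100

Cheapest first:
Take 1100 from Site-24 at 25 ; need 2000 more.
Site-17 at 35: take all 350 person-hours ; 1650 still needed.
Site-1 at 55: take all 500 person-hours ; 1150 still needed.
Site-S at 65: take all 1050 person-hours ; 100 still needed.
Site-6 at 125: take 100 of its 600 ; requirement met.
Site-23: unused.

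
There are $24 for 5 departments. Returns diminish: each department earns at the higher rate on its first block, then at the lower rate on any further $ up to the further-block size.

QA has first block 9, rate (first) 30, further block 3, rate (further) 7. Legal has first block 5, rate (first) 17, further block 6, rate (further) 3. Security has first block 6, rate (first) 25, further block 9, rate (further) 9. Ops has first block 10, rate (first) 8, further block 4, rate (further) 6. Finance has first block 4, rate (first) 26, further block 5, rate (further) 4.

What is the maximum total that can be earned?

609

Order all 10 blocks by rate: QA/first 30 > Finance/first 26 > Security/first 25 > Legal/first 17 > Security/second 9 > Ops/first 8 > QA/second 7 > Ops/second 6 > Finance/second 4 > Legal/second 3.
QA first at 30: fill all 9 → 15 left.
Fill Finance first block (4 at 26) → 11 left.
Fill Security first block (6 at 25) → 5 left.
Fill Legal first block (5 at 17) → 0 left.
Total = 30×9 + 26×4 + 25×6 + 17×5 = 609.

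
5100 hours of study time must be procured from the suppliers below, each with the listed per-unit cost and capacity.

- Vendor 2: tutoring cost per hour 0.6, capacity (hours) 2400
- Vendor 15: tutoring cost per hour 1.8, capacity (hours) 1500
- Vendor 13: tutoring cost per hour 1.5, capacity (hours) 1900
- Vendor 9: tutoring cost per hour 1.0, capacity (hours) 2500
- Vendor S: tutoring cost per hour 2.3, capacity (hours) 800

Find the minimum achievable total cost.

Fill from the cheapest supplier first.
Take 2400 from Vendor 2 at 0.6 → need 2700 more.
Vendor 9 (1.0): use full 2500 → 200 hours to go.
Vendor 13 at 1.5: take 200 of its 1900 → requirement met.
Vendor 15, Vendor S: unused.
Cost = 2400×0.6 + 2500×1.0 + 200×1.5 = 4240.

4240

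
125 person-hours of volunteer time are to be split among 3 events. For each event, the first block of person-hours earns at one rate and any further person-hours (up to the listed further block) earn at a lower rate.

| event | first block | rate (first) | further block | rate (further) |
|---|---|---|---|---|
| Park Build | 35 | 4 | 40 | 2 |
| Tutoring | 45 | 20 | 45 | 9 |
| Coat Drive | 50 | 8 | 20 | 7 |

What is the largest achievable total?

1585

Treat each block as its own option and order by rate: Tutoring/T1 20 > Tutoring/T2 9 > Coat Drive/T1 8 > Coat Drive/T2 7 > Park Build/T1 4 > Park Build/T2 2.
Fill Tutoring T1 block (45 at 20) — 80 left.
Fill Tutoring T2 block (45 at 9) — 35 left.
Coat Drive T1 at 8: only 35 left, fill 35.
Total = 20×45 + 9×45 + 8×35 = 1585.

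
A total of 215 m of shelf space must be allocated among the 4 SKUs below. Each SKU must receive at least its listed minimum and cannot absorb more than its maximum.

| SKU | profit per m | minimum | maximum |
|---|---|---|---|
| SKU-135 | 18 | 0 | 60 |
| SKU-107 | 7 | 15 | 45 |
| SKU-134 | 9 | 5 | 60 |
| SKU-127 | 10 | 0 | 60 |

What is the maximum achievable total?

2465

Meeting every minimum uses 0+15+5+0 = 20 m, leaving 195.
Rank by profit per m: SKU-135 18 > SKU-127 10 > SKU-134 9 > SKU-107 7.
SKU-135: +60 to 60 (cap) ; 135 left.
SKU-127: +60 to 60 (cap) ; 75 left.
SKU-134: +55 to 60 (cap) ; 20 left.
Only 20 left; SKU-107 takes them to reach 35.
Total = 18×60 + 7×35 + 9×60 + 10×60 = 2465.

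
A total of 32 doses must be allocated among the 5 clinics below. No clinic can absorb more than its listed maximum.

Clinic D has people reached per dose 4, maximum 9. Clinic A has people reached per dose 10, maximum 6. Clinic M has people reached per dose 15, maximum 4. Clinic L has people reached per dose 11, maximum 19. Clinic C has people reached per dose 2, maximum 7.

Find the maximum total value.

341

Order the clinics by people reached per dose: Clinic M 15 > Clinic L 11 > Clinic A 10 > Clinic D 4 > Clinic C 2.
Give Clinic M 4 to hit its cap of 4 ; 28 left.
Give Clinic L 19 to hit its cap of 19 ; 9 left.
Clinic A takes 6 to reach its cap of 6 ; 3 left.
Clinic D has room for 9 but only 3 remain, so it gets 3.
Total = 4×3 + 10×6 + 15×4 + 11×19 = 341.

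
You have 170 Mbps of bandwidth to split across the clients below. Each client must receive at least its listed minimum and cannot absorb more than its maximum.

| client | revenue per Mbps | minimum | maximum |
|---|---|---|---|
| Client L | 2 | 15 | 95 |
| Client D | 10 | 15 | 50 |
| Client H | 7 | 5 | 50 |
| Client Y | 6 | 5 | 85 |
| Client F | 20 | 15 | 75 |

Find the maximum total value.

Meeting every minimum uses 15+15+5+5+15 = 55 Mbps, leaving 115.
Rank by revenue per Mbps: Client F 20 > Client D 10 > Client H 7 > Client Y 6 > Client L 2.
Client F takes 60 more to reach its cap of 75 — 55 left.
Client D: +35 to 50 (cap) — 20 left.
Only 20 left; Client H takes them to reach 25.
Total = 2×15 + 10×50 + 7×25 + 6×5 + 20×75 = 2235.

2235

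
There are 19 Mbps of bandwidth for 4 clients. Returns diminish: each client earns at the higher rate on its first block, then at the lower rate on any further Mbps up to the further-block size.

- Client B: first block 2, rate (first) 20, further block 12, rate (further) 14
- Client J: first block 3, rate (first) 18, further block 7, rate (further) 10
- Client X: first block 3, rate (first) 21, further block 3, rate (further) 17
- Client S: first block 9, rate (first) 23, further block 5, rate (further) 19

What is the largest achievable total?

Rank every tier by rate: Client S/tier1 23 > Client X/tier1 21 > Client B/tier1 20 > Client S/tier2 19 > Client J/tier1 18 > Client X/tier2 17 > Client B/tier2 14 > Client J/tier2 10.
Client S/tier1 (23): +9 — 10 left.
Fill Client X tier1 block (3 at 21) — 7 left.
Client B tier1 at 20: fill all 2 — 5 left.
Client S/tier2 (19): +5 — 0 left.
Total = 23×9 + 21×3 + 20×2 + 19×5 = 405.

405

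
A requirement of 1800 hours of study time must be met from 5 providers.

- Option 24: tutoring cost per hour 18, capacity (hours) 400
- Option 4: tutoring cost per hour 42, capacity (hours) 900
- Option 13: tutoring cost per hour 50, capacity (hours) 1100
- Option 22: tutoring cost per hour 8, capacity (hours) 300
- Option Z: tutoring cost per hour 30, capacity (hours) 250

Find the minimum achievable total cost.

Use providers in increasing cost order.
Option 22 at 8: take all 300 hours → 1500 still needed.
Take 400 from Option 24 at 18 → need 1100 more.
Option Z at 30: take all 250 hours → 850 still needed.
Take 850 from Option 4 at 42 to finish.
Option 13: unused.
Cost = 300×8 + 400×18 + 250×30 + 850×42 = 52800.

52800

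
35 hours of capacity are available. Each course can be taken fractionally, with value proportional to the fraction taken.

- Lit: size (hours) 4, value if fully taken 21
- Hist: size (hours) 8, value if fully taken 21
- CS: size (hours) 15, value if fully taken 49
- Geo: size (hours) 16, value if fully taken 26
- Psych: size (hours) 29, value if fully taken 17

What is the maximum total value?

104

Best value per unit of size first: Lit 21/4≈5.25, CS 49/15≈3.27, Hist 21/8≈2.62, Geo 26/16≈1.62, Psych 17/29≈0.586.
Take all of Lit (4 hours, value 21) — 31 hours left.
All 15 hours of CS fit (value 49) — 16 remain.
Hist: take in full, 8 hours for value 21 — 8 left.
8 hours left: a 8/16 share of Geo gives 26×8/16 = 13.
Total value = 104.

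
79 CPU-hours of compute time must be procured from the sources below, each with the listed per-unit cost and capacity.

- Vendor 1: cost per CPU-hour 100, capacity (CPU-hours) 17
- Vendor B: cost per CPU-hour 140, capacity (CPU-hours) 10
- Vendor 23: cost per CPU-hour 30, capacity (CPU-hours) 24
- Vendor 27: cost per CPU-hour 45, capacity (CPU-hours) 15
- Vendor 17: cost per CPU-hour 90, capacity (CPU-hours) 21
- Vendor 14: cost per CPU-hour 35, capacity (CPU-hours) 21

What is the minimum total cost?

Use sources in increasing cost order.
Take 24 from Vendor 23 at 30 ; need 55 more.
Take 21 from Vendor 14 at 35 ; need 34 more.
Vendor 27 (45): use full 15 ; 19 CPU-hours to go.
Vendor 17 (90): take the remaining 19 ; done.
Vendor 1, Vendor B: unused.
Cost = 24×30 + 21×35 + 15×45 + 19×90 = 3840.

3840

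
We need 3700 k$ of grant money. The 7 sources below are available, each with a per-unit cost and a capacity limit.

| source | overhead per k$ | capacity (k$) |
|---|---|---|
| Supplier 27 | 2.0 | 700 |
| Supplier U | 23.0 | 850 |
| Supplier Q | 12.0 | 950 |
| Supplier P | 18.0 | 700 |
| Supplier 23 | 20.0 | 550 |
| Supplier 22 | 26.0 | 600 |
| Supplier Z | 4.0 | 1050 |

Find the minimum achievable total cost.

Fill from the cheapest source first.
Supplier 27 at 2.0: take all 700 k$ ; 3000 still needed.
Supplier Z at 4.0: take all 1050 k$ ; 1950 still needed.
Supplier Q (12.0): use full 950 ; 1000 k$ to go.
Supplier P at 18.0: take all 700 k$ ; 300 still needed.
Take 300 from Supplier 23 at 20.0 to finish.
Supplier U, Supplier 22: unused.
Cost = 700×2.0 + 1050×4.0 + 950×12.0 + 700×18.0 + 300×20.0 = 35600.

35600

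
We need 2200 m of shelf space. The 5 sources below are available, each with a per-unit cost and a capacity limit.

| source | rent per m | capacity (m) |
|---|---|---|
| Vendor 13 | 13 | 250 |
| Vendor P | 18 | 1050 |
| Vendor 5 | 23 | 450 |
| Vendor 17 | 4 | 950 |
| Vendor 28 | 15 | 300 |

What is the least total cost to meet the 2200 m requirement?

Cheapest first:
Vendor 17 at 4: take all 950 m ; 1250 still needed.
Vendor 13 at 13: take all 250 m ; 1000 still needed.
Take 300 from Vendor 28 at 15 ; need 700 more.
Vendor P at 18: take 700 of its 1050 ; requirement met.
Vendor 5: unused.
Cost = 950×4 + 250×13 + 300×15 + 700×18 = 24150.

24150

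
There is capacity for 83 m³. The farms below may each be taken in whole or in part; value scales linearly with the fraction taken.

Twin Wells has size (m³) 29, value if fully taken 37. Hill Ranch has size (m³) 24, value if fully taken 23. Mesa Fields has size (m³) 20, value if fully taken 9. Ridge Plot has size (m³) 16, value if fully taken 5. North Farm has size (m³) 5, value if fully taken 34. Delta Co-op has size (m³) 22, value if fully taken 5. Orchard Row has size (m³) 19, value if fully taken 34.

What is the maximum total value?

130.7

Rank by value-to-size ratio: North Farm 34/5≈6.8, Orchard Row 34/19≈1.79, Twin Wells 37/29≈1.28, Hill Ranch 23/24≈0.958, Mesa Fields 9/20≈0.45, Ridge Plot 5/16≈0.312, Delta Co-op 5/22≈0.227.
Take all of North Farm (5 m³, value 34) ; 78 m³ left.
Orchard Row: take in full, 19 m³ for value 34 ; 59 left.
Take all of Twin Wells (29 m³, value 37) ; 30 m³ left.
Hill Ranch: take in full, 24 m³ for value 23 ; 6 left.
6 m³ left: a 6/20 share of Mesa Fields gives 9×6/20 = 2.7.
Total value = 130.7.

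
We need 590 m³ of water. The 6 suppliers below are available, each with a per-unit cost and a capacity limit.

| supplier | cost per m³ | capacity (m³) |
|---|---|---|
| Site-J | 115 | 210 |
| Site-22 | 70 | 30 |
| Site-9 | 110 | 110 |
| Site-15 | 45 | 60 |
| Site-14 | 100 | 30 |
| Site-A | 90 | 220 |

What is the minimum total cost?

Use suppliers in increasing cost order.
Take 60 from Site-15 at 45 — need 530 more.
Take 30 from Site-22 at 70 — need 500 more.
Site-A at 90: take all 220 m³ — 280 still needed.
Site-14 at 100: take all 30 m³ — 250 still needed.
Site-9 (110): use full 110 — 140 m³ to go.
Site-J at 115: take 140 of its 210 — requirement met.
Cost = 60×45 + 30×70 + 220×90 + 30×100 + 110×110 + 140×115 = 55800.

55800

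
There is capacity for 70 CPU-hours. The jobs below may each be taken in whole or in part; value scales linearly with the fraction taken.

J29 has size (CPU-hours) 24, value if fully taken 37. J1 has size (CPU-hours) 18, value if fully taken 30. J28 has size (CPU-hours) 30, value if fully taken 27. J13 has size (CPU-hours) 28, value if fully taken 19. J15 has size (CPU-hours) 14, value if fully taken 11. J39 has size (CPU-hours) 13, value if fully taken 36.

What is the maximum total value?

116.5

Best value per unit of size first: J39 36/13≈2.77, J1 30/18≈1.67, J29 37/24≈1.54, J28 27/30≈0.9, J15 11/14≈0.786, J13 19/28≈0.679.
Take all of J39 (13 CPU-hours, value 36) — 57 CPU-hours left.
All 18 CPU-hours of J1 fit (value 30) — 39 remain.
Take all of J29 (24 CPU-hours, value 37) — 15 CPU-hours left.
Only 15 CPU-hours remain; take 15/30 of J28 for value 27×15/30 = 13.5.
Total value = 116.5.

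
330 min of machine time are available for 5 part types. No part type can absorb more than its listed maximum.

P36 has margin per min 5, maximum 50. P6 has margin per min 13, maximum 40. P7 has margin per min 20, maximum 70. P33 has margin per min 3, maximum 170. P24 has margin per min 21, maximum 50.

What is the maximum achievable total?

Highest margin per min first: P24 21 > P7 20 > P6 13 > P36 5 > P33 3.
P24 takes 50 to reach its cap of 50 ; 280 left.
P7: +70 to 70 (cap) ; 210 left.
Give P6 40 to hit its cap of 40 ; 170 left.
Give P36 50 to hit its cap of 50 ; 120 left.
P33 has room for 170 but only 120 remain, so it gets 120.
Total = 5×50 + 13×40 + 20×70 + 3×120 + 21×50 = 3580.

3580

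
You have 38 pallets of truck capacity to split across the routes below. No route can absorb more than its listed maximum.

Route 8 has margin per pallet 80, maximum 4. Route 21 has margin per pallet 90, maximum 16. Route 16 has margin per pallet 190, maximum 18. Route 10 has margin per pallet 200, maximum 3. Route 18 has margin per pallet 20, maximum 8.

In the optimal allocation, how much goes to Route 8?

1

Rank by margin per pallet: Route 10 200 > Route 16 190 > Route 21 90 > Route 8 80 > Route 18 20.
Route 10: +3 to 3 (cap) ; 35 left.
Route 16: +18 to 18 (cap) ; 17 left.
Route 21 takes 16 to reach its cap of 16 ; 1 left.
Route 8 has room for 4 but only 1 remain, so it gets 1.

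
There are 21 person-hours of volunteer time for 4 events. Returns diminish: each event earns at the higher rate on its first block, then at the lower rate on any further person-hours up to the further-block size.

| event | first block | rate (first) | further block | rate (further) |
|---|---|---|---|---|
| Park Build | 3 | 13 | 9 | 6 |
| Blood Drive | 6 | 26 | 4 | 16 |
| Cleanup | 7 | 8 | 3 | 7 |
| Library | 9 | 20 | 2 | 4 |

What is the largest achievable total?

426

Treat each block as its own option and order by rate: Blood Drive/T1 26 > Library/T1 20 > Blood Drive/T2 16 > Park Build/T1 13 > Cleanup/T1 8 > Cleanup/T2 7 > Park Build/T2 6 > Library/T2 4.
Fill Blood Drive T1 block (6 at 26) — 15 left.
Library T1 at 20: fill all 9 — 6 left.
Blood Drive/T2 (16): +4 — 2 left.
2 remain; put them into Park Build T1 at 13.
Total = 26×6 + 20×9 + 16×4 + 13×2 = 426.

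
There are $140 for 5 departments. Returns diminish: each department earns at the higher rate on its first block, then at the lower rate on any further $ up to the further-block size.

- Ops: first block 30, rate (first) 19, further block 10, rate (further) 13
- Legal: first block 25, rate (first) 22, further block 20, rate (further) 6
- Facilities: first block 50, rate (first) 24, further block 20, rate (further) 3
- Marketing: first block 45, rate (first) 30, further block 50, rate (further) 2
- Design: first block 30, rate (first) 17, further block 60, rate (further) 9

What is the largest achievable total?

3480

Rank every tier by rate: Marketing/first 30 > Facilities/first 24 > Legal/first 22 > Ops/first 19 > Design/first 17 > Ops/second 13 > Design/second 9 > Legal/second 6 > Facilities/second 3 > Marketing/second 2.
Marketing first at 30: fill all 45 → 95 left.
Fill Facilities first block (50 at 24) → 45 left.
Fill Legal first block (25 at 22) → 20 left.
Ops/first: +20 of 30 at 19; pool empty.
Total = 30×45 + 24×50 + 22×25 + 19×20 = 3480.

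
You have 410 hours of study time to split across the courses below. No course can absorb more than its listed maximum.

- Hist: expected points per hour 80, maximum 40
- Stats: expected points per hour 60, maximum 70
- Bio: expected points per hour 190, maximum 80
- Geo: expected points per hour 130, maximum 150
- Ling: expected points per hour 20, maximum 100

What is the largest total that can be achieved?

43500

Order the courses by expected points per hour: Bio 190 > Geo 130 > Hist 80 > Stats 60 > Ling 20.
Bio: +80 to 80 (cap) ; 330 left.
Geo: +150 to 150 (cap) ; 180 left.
Give Hist 40 to hit its cap of 40 ; 140 left.
Give Stats 70 to hit its cap of 70 ; 70 left.
Ling has room for 100 but only 70 remain, so it gets 70.
Total = 80×40 + 60×70 + 190×80 + 130×150 + 20×70 = 43500.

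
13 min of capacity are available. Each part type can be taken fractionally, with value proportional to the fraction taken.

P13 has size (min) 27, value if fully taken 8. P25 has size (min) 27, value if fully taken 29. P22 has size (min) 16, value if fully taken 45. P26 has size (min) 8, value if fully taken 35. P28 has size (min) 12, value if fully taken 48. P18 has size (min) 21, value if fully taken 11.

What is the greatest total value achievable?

Rank by value-to-size ratio: P26 35/8≈4.38, P28 48/12≈4, P22 45/16≈2.81, P25 29/27≈1.07, P18 11/21≈0.524, P13 8/27≈0.296.
P26: take in full, 8 min for value 35 → 5 left.
5 min left: a 5/12 share of P28 gives 48×5/12 = 20.
Total value = 55.

55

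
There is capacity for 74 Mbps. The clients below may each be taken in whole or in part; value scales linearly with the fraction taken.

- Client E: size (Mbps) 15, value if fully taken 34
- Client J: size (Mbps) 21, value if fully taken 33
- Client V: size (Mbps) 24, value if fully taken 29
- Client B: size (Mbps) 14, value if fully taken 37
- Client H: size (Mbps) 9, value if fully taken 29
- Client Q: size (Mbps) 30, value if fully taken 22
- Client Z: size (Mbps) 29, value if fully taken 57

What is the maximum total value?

168

Sort by value density: Client H 29/9≈3.22, Client B 37/14≈2.64, Client E 34/15≈2.27, Client Z 57/29≈1.97, Client J 33/21≈1.57, Client V 29/24≈1.21, Client Q 22/30≈0.733.
Take all of Client H (9 Mbps, value 29) → 65 Mbps left.
All 14 Mbps of Client B fit (value 37) → 51 remain.
Take all of Client E (15 Mbps, value 34) → 36 Mbps left.
Client Z: take in full, 29 Mbps for value 57 → 7 left.
7 Mbps left: a 7/21 share of Client J gives 33×7/21 = 11.
Total value = 168.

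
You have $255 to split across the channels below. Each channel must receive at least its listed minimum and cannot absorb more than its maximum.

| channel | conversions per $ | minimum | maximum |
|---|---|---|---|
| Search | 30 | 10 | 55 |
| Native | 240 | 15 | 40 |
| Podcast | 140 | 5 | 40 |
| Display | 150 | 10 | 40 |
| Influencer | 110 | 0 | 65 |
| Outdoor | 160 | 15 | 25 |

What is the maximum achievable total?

Meeting every minimum uses 10+15+5+10+0+15 = 55 $, leaving 200.
Rank by conversions per $: Native 240 > Outdoor 160 > Display 150 > Podcast 140 > Influencer 110 > Search 30.
Native takes 25 more to reach its cap of 40 — 175 left.
Give Outdoor 10 more to hit its cap of 25 — 165 left.
Display takes 30 more to reach its cap of 40 — 135 left.
Give Podcast 35 more to hit its cap of 40 — 100 left.
Influencer: +65 to 65 (cap) — 35 left.
Search has room for 45 more but only 35 remain, so it gets 45.
Total = 30×45 + 240×40 + 140×40 + 150×40 + 110×65 + 160×25 = 33700.

33700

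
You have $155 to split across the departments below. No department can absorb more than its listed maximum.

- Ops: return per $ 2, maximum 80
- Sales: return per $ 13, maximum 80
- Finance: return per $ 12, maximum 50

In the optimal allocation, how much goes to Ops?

25

Order the departments by return per $: Sales 13 > Finance 12 > Ops 2.
Give Sales 80 to hit its cap of 80 ; 75 left.
Finance takes 50 to reach its cap of 50 ; 25 left.
Only 25 left; Ops takes them to reach 25.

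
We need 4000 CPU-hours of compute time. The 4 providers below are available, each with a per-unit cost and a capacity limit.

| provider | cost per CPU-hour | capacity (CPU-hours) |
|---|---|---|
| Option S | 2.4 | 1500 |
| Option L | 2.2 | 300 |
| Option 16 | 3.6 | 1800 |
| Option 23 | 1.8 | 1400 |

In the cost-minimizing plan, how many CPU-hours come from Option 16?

800

Cheapest first:
Option 23 (1.8): use full 1400 → 2600 CPU-hours to go.
Option L (2.2): use full 300 → 2300 CPU-hours to go.
Take 1500 from Option S at 2.4 → need 800 more.
Option 16 at 3.6: take 800 of its 1800 → requirement met.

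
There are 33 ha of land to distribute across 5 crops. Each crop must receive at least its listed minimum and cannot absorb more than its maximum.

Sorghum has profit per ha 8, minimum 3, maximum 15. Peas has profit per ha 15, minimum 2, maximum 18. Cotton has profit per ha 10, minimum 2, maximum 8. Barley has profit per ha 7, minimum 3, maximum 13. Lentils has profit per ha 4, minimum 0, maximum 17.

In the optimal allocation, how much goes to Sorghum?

Meeting every minimum uses 3+2+2+3+0 = 10 ha, leaving 23.
Highest profit per ha first: Peas 15 > Cotton 10 > Sorghum 8 > Barley 7 > Lentils 4.
Give Peas 16 more to hit its cap of 18 ; 7 left.
Cotton takes 6 more to reach its cap of 8 ; 1 left.
Only 1 left; Sorghum takes them to reach 4.

4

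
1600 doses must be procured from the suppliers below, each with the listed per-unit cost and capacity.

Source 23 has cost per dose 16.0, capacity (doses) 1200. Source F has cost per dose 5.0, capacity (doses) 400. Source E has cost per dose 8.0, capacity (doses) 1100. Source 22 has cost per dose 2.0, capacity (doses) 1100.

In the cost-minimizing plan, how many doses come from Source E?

100

Fill from the cheapest supplier first.
Source 22 at 2.0: take all 1100 doses ; 500 still needed.
Source F at 5.0: take all 400 doses ; 100 still needed.
Source E (8.0): take the remaining 100 ; done.
Source 23: unused.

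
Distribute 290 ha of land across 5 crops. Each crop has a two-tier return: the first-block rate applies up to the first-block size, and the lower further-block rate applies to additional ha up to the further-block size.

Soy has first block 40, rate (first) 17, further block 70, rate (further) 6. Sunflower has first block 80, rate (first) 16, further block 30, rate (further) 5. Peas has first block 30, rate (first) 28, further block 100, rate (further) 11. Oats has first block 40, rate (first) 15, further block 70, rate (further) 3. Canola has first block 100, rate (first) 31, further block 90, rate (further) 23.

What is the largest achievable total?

Order all 10 blocks by rate: Canola/T1 31 > Peas/T1 28 > Canola/T2 23 > Soy/T1 17 > Sunflower/T1 16 > Oats/T1 15 > Peas/T2 11 > Soy/T2 6 > Sunflower/T2 5 > Oats/T2 3.
Canola T1 at 31: fill all 100 ; 190 left.
Peas T1 at 28: fill all 30 ; 160 left.
Fill Canola T2 block (90 at 23) ; 70 left.
Fill Soy T1 block (40 at 17) ; 30 left.
Sunflower T1 at 16: only 30 left, fill 30.
Total = 31×100 + 28×30 + 23×90 + 17×40 + 16×30 = 7170.

7170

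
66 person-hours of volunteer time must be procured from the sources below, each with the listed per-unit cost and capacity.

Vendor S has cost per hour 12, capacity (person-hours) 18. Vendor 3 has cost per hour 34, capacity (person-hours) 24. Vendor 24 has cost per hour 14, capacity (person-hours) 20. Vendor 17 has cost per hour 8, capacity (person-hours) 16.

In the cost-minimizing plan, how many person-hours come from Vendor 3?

Cheapest first:
Take 16 from Vendor 17 at 8 ; need 50 more.
Take 18 from Vendor S at 12 ; need 32 more.
Vendor 24 (14): use full 20 ; 12 person-hours to go.
Vendor 3 at 34: take 12 of its 24 ; requirement met.

12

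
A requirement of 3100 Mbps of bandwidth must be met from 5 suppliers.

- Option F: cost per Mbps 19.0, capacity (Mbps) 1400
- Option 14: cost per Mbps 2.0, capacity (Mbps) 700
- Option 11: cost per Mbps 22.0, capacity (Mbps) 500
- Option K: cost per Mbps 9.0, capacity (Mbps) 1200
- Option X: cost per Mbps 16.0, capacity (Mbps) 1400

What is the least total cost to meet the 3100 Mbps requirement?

31400

Fill from the cheapest supplier first.
Option 14 (2.0): use full 700 → 2400 Mbps to go.
Option K at 9.0: take all 1200 Mbps → 1200 still needed.
Option X (16.0): take the remaining 1200 → done.
Option F, Option 11: unused.
Cost = 700×2.0 + 1200×9.0 + 1200×16.0 = 31400.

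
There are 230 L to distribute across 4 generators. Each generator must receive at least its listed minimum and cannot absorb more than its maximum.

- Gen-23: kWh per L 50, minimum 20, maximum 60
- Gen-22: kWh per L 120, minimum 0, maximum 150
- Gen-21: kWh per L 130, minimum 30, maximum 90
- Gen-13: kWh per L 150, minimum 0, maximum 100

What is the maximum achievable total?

Meeting every minimum uses 20+0+30+0 = 50 L, leaving 180.
Rank by kWh per L: Gen-13 150 > Gen-21 130 > Gen-22 120 > Gen-23 50.
Give Gen-13 100 more to hit its cap of 100 ; 80 left.
Give Gen-21 60 more to hit its cap of 90 ; 20 left.
Only 20 left; Gen-22 takes them to reach 20.
Total = 50×20 + 120×20 + 130×90 + 150×100 = 30100.

30100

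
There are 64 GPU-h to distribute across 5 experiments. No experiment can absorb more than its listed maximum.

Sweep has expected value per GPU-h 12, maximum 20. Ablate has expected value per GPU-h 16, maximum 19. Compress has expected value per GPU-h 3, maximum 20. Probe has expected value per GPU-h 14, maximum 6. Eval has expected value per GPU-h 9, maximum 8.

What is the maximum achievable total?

733

Rank by expected value per GPU-h: Ablate 16 > Probe 14 > Sweep 12 > Eval 9 > Compress 3.
Ablate takes 19 to reach its cap of 19 — 45 left.
Give Probe 6 to hit its cap of 6 — 39 left.
Sweep: +20 to 20 (cap) — 19 left.
Eval: +8 to 8 (cap) — 11 left.
Compress: +11 (room for 20) → 11. Pool exhausted.
Total = 12×20 + 16×19 + 3×11 + 14×6 + 9×8 = 733.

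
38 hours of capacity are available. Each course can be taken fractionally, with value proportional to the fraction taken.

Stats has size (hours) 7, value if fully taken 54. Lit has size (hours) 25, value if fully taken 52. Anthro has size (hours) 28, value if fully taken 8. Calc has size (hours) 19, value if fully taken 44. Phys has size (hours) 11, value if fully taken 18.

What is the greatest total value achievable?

Best value per unit of size first: Stats 54/7≈7.71, Calc 44/19≈2.32, Lit 52/25≈2.08, Phys 18/11≈1.64, Anthro 8/28≈0.286.
All 7 hours of Stats fit (value 54) — 31 remain.
All 19 hours of Calc fit (value 44) — 12 remain.
Only 12 hours remain; take 12/25 of Lit for value 52×12/25 = 24.96.
Total value = 122.96.

122.96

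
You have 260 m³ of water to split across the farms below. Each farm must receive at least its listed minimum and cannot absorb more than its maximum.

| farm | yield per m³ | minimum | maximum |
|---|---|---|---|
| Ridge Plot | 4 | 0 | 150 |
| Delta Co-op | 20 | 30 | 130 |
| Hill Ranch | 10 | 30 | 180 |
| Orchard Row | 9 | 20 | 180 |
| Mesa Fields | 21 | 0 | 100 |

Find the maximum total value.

Meeting every minimum uses 0+30+30+20+0 = 80 m³, leaving 180.
Rank by yield per m³: Mesa Fields 21 > Delta Co-op 20 > Hill Ranch 10 > Orchard Row 9 > Ridge Plot 4.
Give Mesa Fields 100 more to hit its cap of 100 — 80 left.
Only 80 left; Delta Co-op takes them to reach 110.
Total = 20×110 + 10×30 + 9×20 + 21×100 = 4780.

4780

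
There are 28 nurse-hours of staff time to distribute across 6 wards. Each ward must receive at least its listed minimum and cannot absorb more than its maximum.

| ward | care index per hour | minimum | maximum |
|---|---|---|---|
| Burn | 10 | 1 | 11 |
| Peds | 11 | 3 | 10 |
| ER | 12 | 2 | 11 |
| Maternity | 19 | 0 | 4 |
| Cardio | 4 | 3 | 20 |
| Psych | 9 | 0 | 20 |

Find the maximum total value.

329

Meeting every minimum uses 1+3+2+0+3+0 = 9 nurse-hours, leaving 19.
Rank by care index per hour: Maternity 19 > ER 12 > Peds 11 > Burn 10 > Psych 9 > Cardio 4.
Maternity: +4 to 4 (cap) → 15 left.
Give ER 9 more to hit its cap of 11 → 6 left.
Only 6 left; Peds takes them to reach 9.
Total = 10×1 + 11×9 + 12×11 + 19×4 + 4×3 = 329.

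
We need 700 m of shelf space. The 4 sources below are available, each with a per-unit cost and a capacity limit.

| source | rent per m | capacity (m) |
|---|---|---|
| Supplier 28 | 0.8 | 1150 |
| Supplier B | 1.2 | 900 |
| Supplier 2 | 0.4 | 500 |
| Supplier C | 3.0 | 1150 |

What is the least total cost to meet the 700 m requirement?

Use sources in increasing cost order.
Take 500 from Supplier 2 at 0.4 ; need 200 more.
Supplier 28 at 0.8: take 200 of its 1150 ; requirement met.
Supplier B, Supplier C: unused.
Cost = 500×0.4 + 200×0.8 = 360.

360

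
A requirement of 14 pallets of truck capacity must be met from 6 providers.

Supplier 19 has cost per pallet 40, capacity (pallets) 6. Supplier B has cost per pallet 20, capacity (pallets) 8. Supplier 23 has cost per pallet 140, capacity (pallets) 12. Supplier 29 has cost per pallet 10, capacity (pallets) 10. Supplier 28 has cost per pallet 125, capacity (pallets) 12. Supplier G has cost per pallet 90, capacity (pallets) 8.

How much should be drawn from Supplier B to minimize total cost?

Fill from the cheapest provider first.
Supplier 29 at 10: take all 10 pallets → 4 still needed.
Supplier B (20): take the remaining 4 → done.
Supplier 19, Supplier G, Supplier 28, Supplier 23: unused.

4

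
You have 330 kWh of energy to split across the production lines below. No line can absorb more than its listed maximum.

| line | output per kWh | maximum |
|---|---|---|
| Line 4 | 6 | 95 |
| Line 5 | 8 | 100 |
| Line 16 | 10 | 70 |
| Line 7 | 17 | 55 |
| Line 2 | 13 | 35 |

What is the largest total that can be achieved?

3310

Order the production lines by output per kWh: Line 7 17 > Line 2 13 > Line 16 10 > Line 5 8 > Line 4 6.
Give Line 7 55 to hit its cap of 55 → 275 left.
Give Line 2 35 to hit its cap of 35 → 240 left.
Line 16 takes 70 to reach its cap of 70 → 170 left.
Give Line 5 100 to hit its cap of 100 → 70 left.
Line 4 has room for 95 but only 70 remain, so it gets 70.
Total = 6×70 + 8×100 + 10×70 + 17×55 + 13×35 = 3310.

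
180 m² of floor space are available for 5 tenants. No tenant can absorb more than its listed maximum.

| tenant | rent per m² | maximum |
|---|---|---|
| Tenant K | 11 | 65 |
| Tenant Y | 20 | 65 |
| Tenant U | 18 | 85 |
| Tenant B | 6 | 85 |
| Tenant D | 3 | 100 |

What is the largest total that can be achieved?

Rank by rent per m²: Tenant Y 20 > Tenant U 18 > Tenant K 11 > Tenant B 6 > Tenant D 3.
Give Tenant Y 65 to hit its cap of 65 — 115 left.
Tenant U takes 85 to reach its cap of 85 — 30 left.
Tenant K has room for 65 but only 30 remain, so it gets 30.
Total = 11×30 + 20×65 + 18×85 = 3160.

3160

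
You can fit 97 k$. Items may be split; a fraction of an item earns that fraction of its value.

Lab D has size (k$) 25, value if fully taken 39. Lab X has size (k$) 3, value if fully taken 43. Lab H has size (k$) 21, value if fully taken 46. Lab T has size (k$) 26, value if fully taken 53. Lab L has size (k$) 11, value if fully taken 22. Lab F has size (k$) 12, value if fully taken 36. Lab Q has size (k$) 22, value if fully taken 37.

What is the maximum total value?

Rank by value-to-size ratio: Lab X 43/3≈14.3, Lab F 36/12≈3, Lab H 46/21≈2.19, Lab T 53/26≈2.04, Lab L 22/11≈2, Lab Q 37/22≈1.68, Lab D 39/25≈1.56.
Lab X: take in full, 3 k$ for value 43 → 94 left.
Lab F: take in full, 12 k$ for value 36 → 82 left.
Lab H: take in full, 21 k$ for value 46 → 61 left.
All 26 k$ of Lab T fit (value 53) → 35 remain.
All 11 k$ of Lab L fit (value 22) → 24 remain.
Take all of Lab Q (22 k$, value 37) → 2 k$ left.
2 k$ left: a 2/25 share of Lab D gives 39×2/25 = 3.12.
Total value = 240.12.

240.12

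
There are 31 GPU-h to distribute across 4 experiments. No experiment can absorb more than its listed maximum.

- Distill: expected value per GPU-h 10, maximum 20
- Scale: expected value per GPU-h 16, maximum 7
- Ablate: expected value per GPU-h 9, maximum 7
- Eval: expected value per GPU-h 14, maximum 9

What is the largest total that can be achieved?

388

Rank by expected value per GPU-h: Scale 16 > Eval 14 > Distill 10 > Ablate 9.
Scale takes 7 to reach its cap of 7 → 24 left.
Give Eval 9 to hit its cap of 9 → 15 left.
Distill has room for 20 but only 15 remain, so it gets 15.
Total = 10×15 + 16×7 + 14×9 = 388.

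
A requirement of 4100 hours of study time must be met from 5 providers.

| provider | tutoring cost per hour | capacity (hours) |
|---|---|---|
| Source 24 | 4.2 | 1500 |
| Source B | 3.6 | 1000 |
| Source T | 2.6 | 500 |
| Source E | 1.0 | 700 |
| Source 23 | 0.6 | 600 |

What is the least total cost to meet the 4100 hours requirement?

Cheapest first:
Take 600 from Source 23 at 0.6 → need 3500 more.
Source E (1.0): use full 700 → 2800 hours to go.
Source T (2.6): use full 500 → 2300 hours to go.
Source B (3.6): use full 1000 → 1300 hours to go.
Source 24 at 4.2: take 1300 of its 1500 → requirement met.
Cost = 600×0.6 + 700×1.0 + 500×2.6 + 1000×3.6 + 1300×4.2 = 11420.

11420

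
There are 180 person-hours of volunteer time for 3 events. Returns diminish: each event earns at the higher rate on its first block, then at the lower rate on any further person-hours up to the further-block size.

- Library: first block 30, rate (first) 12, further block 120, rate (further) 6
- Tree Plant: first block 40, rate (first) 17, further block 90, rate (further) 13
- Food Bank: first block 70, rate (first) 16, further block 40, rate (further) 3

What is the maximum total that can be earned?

Rank every tier by rate: Tree Plant/first 17 > Food Bank/first 16 > Tree Plant/second 13 > Library/first 12 > Library/second 6 > Food Bank/second 3.
Tree Plant/first (17): +40 → 140 left.
Food Bank/first (16): +70 → 70 left.
Tree Plant second at 13: only 70 left, fill 70.
Total = 17×40 + 16×70 + 13×70 = 2710.

2710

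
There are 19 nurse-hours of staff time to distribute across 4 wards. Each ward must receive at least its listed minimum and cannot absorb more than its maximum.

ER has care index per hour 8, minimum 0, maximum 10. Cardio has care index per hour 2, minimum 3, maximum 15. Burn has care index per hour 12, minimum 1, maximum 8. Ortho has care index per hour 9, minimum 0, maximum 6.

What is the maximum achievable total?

Meeting every minimum uses 0+3+1+0 = 4 nurse-hours, leaving 15.
Rank by care index per hour: Burn 12 > Ortho 9 > ER 8 > Cardio 2.
Burn takes 7 more to reach its cap of 8 → 8 left.
Ortho takes 6 more to reach its cap of 6 → 2 left.
ER: +2 (room for 10) → 2. Pool exhausted.
Total = 8×2 + 2×3 + 12×8 + 9×6 = 172.

172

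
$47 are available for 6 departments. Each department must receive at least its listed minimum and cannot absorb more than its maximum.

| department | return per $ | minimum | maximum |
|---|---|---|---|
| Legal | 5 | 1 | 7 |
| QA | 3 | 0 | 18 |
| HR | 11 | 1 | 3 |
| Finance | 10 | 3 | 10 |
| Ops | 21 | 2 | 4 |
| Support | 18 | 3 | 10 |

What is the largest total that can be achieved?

471

Meeting every minimum uses 1+0+1+3+2+3 = 10 $, leaving 37.
Order the departments by return per $: Ops 21 > Support 18 > HR 11 > Finance 10 > Legal 5 > QA 3.
Give Ops 2 more to hit its cap of 4 ; 35 left.
Support: +7 to 10 (cap) ; 28 left.
Give HR 2 more to hit its cap of 3 ; 26 left.
Finance: +7 to 10 (cap) ; 19 left.
Give Legal 6 more to hit its cap of 7 ; 13 left.
QA has room for 18 more but only 13 remain, so it gets 13.
Total = 5×7 + 3×13 + 11×3 + 10×10 + 21×4 + 18×10 = 471.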